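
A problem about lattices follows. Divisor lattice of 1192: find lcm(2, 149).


In a divisor lattice, join = lcm (least common multiple).
gcd(2,149) = 1
lcm(2,149) = 2*149/gcd = 298/1 = 298


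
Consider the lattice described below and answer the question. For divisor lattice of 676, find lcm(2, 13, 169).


In a divisor lattice, join = lcm (least common multiple).
Compute lcm iteratively: start with first element, then lcm(current, next).
Elements: [2, 13, 169]
lcm(2,13) = 26
lcm(26,169) = 338
Final lcm = 338


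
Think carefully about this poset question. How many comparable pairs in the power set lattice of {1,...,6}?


A comparable pair {a,b} has a < b or b < a in the order.
Count unordered pairs where one element is strictly below the other.
Examples: {{},{1}}, {{},{2}}, {{},{3}}, {{},{4}}, ...
Total comparable pairs: 665


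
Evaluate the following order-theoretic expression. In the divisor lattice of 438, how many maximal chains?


A maximal chain goes from the minimum element to a maximal element via cover relations.
Counting all min-to-max paths in the cover graph.
Total maximal chains: 6


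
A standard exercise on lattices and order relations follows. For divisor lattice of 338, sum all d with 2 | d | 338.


Interval [2,338] in divisors of 338: [2, 26, 338]
Sum = 366


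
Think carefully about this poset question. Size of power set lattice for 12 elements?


Power set = 2^n.
2^12 = 4096


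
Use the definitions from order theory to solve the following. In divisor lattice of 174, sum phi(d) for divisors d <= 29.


Divisors of 174 up to 29: [1, 2, 3, 6, 29]
phi values: [1, 1, 2, 2, 28]
Sum = 34


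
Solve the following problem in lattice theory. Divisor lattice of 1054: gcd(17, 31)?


Meet=gcd.
gcd(17,31)=1


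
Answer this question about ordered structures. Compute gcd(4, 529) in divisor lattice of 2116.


In a divisor lattice, meet = gcd (greatest common divisor).
By Euclidean algorithm or factoring: gcd(4,529) = 1


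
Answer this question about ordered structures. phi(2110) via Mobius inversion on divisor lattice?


phi(n) = n * prod_{p|n} (1 - 1/p).
Prime divisors of 2110: [2, 5, 211]
phi(2110) = 2110 * (1 - 1/2) * (1 - 1/5) * (1 - 1/211)
phi(2110) = 840


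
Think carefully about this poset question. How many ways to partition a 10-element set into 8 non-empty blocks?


S(n,k) = k*S(n-1,k) + S(n-1,k-1).
S(9,8) = 36, S(9,7) = 462
S(10,8) = 8*36 + 462 = 288 + 462
S(10,8) = 750


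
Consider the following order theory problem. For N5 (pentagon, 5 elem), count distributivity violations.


Distributive law: a ^ (b v c) = (a ^ b) v (a ^ c).
Check all 5^3 = 125 ordered triples (a,b,c).
  e.g. a=b, b=a, c=c: lhs=b != rhs=a
  e.g. a=b, b=c, c=a: lhs=b != rhs=a
Total violating triples: 2


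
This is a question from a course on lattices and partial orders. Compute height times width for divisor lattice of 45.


Height = length of longest chain minus 1; width = size of largest antichain.
A maximum chain: 1 | 5 | 15 | 45  (height 3).
A maximum antichain: {3, 5}  (width 2).
Product = 3 * 2 = 6


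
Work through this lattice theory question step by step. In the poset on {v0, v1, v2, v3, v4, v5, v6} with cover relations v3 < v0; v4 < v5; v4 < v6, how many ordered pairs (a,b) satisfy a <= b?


The order relation is {(a,b) : a <= b}, reflexive so it includes (a,a).
Examples: (v0,v0), (v1,v1), (v2,v2), (v3,v0), (v3,v3), ...
Total ordered pairs: 10


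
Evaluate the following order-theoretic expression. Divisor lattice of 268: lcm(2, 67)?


Join=lcm.
gcd(2,67)=1
lcm=134


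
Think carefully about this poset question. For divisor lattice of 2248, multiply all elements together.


Divisors of 2248: [1, 2, 4, 8, 281, 562, 1124, 2248]
Product = n^(d(n)/2) = 2248^(8/2)
Product = 25537902678016


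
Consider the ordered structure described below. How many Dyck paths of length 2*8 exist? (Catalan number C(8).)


C(n) = C(2n, n) / (n+1).
C(16, 8) = 12870
C(8) = 12870 / 9 = 1430


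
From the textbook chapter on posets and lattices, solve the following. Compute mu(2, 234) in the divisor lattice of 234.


In a divisor lattice, mu(a,b) = mu(b/a) where mu is the classical Mobius function.
b/a = 234/2 = 117
Prime factorization of 117: primes [3, 13]
117 is not squarefree, so mu(117) = 0


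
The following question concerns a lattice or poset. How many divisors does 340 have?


Divisors of 340: [1, 2, 4, 5, 10, 17, 20, 34, 68, 85, 170, 340]
Count: 12


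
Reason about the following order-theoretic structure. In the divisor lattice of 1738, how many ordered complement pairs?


Complement pair (a,b): a meet b = bottom, a join b = top.
Here: gcd(a,b)=1 and lcm(a,b)=1738, i.e. a*b=1738 with a,b coprime.
Pairs found: (1,1738), (2,869), (11,158), (22,79), ... (4 more)
Total ordered pairs: 8


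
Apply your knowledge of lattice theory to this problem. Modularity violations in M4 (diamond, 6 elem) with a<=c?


Modular law: if a <= c then a v (b ^ c) = (a v b) ^ c.
Check all triples (a,b,c) with a <= c among 6 elements.
This lattice is modular (diamonds M_m and their chain-products are modular).
Total violating triples: 0


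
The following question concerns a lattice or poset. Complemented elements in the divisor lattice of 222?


An element a is complemented if some b has a meet b = bottom, a join b = top.
a is complemented iff gcd(a, n/a)=1, i.e. a is a unitary divisor of 222.
Complemented elements: 1, 2, 3, 6, 37, 74, ... (2 more)
Count: 8


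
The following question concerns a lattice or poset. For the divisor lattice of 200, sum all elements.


sigma(n) = sum of divisors.
Divisors of 200: [1, 2, 4, 5, 8, 10, 20, 25, 40, 50, 100, 200]
Sum = 465


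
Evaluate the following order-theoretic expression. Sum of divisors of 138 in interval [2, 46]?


Interval [2,46] in divisors of 138: [2, 46]
Sum = 48


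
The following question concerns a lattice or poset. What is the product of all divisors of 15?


Divisors of 15: [1, 3, 5, 15]
Product = n^(d(n)/2) = 15^(4/2)
Product = 225


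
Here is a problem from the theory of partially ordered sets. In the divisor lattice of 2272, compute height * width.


Height = length of longest chain minus 1; width = size of largest antichain.
A maximum chain: 1 | 71 | 142 | 284 | 568 | 1136 | 2272  (height 6).
A maximum antichain: {2, 71}  (width 2).
Product = 6 * 2 = 12


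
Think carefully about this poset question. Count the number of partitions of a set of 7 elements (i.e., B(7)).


B(n) = number of set partitions of an n-element set.
B(n) satisfies the recurrence: B(n+1) = sum_k C(n,k)*B(k).
B(7) = 877


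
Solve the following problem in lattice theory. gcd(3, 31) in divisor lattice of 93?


Meet=gcd.
gcd(3,31)=1


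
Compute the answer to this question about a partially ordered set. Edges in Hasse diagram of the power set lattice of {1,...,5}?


A cover relation a -< b holds when a < b with no c strictly between.
Cover relations:
  {} -< {1}
  {} -< {2}
  {} -< {3}
  {} -< {4}
  {} -< {5}
  {1} -< {1,2}
  {1} -< {1,3}
  {1} -< {1,4}
  ...72 more
Total: 80


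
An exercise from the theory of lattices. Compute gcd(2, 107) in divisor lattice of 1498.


In a divisor lattice, meet = gcd (greatest common divisor).
By Euclidean algorithm or factoring: gcd(2,107) = 1


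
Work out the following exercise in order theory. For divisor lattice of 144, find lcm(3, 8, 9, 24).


In a divisor lattice, join = lcm (least common multiple).
Compute lcm iteratively: start with first element, then lcm(current, next).
Elements: [3, 8, 9, 24]
lcm(3,8) = 24
lcm(24,9) = 72
lcm(72,24) = 72
Final lcm = 72


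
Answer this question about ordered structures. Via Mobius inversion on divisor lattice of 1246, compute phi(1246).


phi(n) = n * prod_{p|n} (1 - 1/p).
Prime divisors of 1246: [2, 7, 89]
phi(1246) = 1246 * (1 - 1/2) * (1 - 1/7) * (1 - 1/89)
phi(1246) = 528


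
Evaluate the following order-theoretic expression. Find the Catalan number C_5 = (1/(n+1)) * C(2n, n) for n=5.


C(n) = C(2n, n) / (n+1).
C(10, 5) = 252
C(5) = 252 / 6 = 42


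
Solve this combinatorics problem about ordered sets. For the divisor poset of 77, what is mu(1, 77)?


In a divisor lattice, mu(a,b) = mu(b/a) where mu is the classical Mobius function.
b/a = 77/1 = 77
Prime factorization of 77: primes [7, 11]
77 is squarefree with 2 prime factor(s), so mu(77) = (-1)^2 = 1


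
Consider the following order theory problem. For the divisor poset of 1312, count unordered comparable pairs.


A comparable pair {a,b} has a < b or b < a in the order.
Count unordered pairs where one element is strictly below the other.
Examples: {1,2}, {1,4}, {1,8}, {1,16}, ...
Total comparable pairs: 51


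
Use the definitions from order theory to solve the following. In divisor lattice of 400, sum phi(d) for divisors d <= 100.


Divisors of 400 up to 100: [1, 2, 4, 5, 8, 10, 16, 20, 25, 40, 50, 80, 100]
phi values: [1, 1, 2, 4, 4, 4, 8, 8, 20, 16, 20, 32, 40]
Sum = 160


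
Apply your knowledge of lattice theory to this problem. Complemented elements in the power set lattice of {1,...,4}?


An element a is complemented if some b has a meet b = bottom, a join b = top.
every subset A has complement S\A, so all elements are complemented.
Complemented elements: {}, {1}, {2}, {3}, {4}, {1,2}, ... (10 more)
Count: 16


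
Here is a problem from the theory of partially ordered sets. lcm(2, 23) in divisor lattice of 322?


Join=lcm.
gcd(2,23)=1
lcm=46


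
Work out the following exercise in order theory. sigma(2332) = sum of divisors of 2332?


sigma(n) = sum of divisors.
Divisors of 2332: [1, 2, 4, 11, 22, 44, 53, 106, 212, 583, 1166, 2332]
Sum = 4536


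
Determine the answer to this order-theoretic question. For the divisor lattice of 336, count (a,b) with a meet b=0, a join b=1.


Complement pair (a,b): a meet b = bottom, a join b = top.
Here: gcd(a,b)=1 and lcm(a,b)=336, i.e. a*b=336 with a,b coprime.
Pairs found: (1,336), (3,112), (7,48), (16,21), ... (4 more)
Total ordered pairs: 8


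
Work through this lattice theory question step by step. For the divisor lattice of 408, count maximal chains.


A maximal chain goes from the minimum element to a maximal element via cover relations.
Counting all min-to-max paths in the cover graph.
Total maximal chains: 20


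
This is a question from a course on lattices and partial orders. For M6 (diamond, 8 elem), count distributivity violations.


Distributive law: a ^ (b v c) = (a ^ b) v (a ^ c).
Check all 8^3 = 512 ordered triples (a,b,c).
  e.g. a=a1, b=a2, c=a3: lhs=a1 != rhs=0
  e.g. a=a1, b=a2, c=a4: lhs=a1 != rhs=0
Total violating triples: 120


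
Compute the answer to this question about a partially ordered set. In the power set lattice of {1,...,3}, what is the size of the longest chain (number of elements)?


A chain is a totally ordered subset; we count the number of elements in a maximum chain.
Compute, for each element x, the size of the longest chain ending at x:
  {}: 1
  {1}: 2
  {2}: 2
  {3}: 2
  {1,2}: 3
  {1,3}: 3
  ...
A maximum chain: {} < {1} < {1,2} < {1,2,3}
Number of elements in the longest chain: 4


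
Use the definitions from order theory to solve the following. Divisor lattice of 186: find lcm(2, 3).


In a divisor lattice, join = lcm (least common multiple).
gcd(2,3) = 1
lcm(2,3) = 2*3/gcd = 6/1 = 6


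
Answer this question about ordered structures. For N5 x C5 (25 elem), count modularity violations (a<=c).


Modular law: if a <= c then a v (b ^ c) = (a v b) ^ c.
Check all triples (a,b,c) with a <= c among 25 elements.
  e.g. a=(a,0), b=(c,0), c=(b,0): lhs=(a,0) != rhs=(b,0)
  e.g. a=(a,0), b=(c,1), c=(b,0): lhs=(a,0) != rhs=(b,0)
Total violating triples: 75


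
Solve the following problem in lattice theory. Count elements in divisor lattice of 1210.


Divisors of 1210: [1, 2, 5, 10, 11, 22, 55, 110, 121, 242, 605, 1210]
Count: 12


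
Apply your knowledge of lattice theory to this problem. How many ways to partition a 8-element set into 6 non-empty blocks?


S(n,k) = k*S(n-1,k) + S(n-1,k-1).
S(7,6) = 21, S(7,5) = 140
S(8,6) = 6*21 + 140 = 126 + 140
S(8,6) = 266


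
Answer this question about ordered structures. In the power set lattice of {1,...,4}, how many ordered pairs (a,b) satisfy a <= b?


The order relation is {(a,b) : a <= b}, reflexive so it includes (a,a).
Examples: ({},{}), ({},{1,2}), ({},{1,2,3}), ({},{1,2,3,4}), ({},{1,2,4}), ...
Total ordered pairs: 81


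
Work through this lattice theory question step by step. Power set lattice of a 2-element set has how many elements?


Power set = 2^n.
2^2 = 4


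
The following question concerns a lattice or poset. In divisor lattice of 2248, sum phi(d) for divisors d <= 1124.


Divisors of 2248 up to 1124: [1, 2, 4, 8, 281, 562, 1124]
phi values: [1, 1, 2, 4, 280, 280, 560]
Sum = 1128


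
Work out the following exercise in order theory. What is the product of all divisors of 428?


Divisors of 428: [1, 2, 4, 107, 214, 428]
Product = n^(d(n)/2) = 428^(6/2)
Product = 78402752


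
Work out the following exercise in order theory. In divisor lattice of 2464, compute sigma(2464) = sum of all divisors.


sigma(n) = sum of divisors.
Divisors of 2464: [1, 2, 4, 7, 8, 11, 14, 16, 22, 28, 32, 44, 56, 77, 88, 112, 154, 176, 224, 308, 352, 616, 1232, 2464]
Sum = 6048


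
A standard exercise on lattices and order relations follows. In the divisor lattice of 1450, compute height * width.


Height = length of longest chain minus 1; width = size of largest antichain.
A maximum chain: 1 | 29 | 145 | 725 | 1450  (height 4).
A maximum antichain: {10, 25, 58, 145}  (width 4).
Product = 4 * 4 = 16


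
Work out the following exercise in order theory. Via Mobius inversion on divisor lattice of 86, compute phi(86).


phi(n) = n * prod_{p|n} (1 - 1/p).
Prime divisors of 86: [2, 43]
phi(86) = 86 * (1 - 1/2) * (1 - 1/43)
phi(86) = 42


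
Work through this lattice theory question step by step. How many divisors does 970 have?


Divisors of 970: [1, 2, 5, 10, 97, 194, 485, 970]
Count: 8


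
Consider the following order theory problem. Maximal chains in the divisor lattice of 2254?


A maximal chain goes from the minimum element to a maximal element via cover relations.
Counting all min-to-max paths in the cover graph.
Total maximal chains: 12


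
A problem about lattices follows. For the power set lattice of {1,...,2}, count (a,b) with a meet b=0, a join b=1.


Complement pair (a,b): a meet b = bottom, a join b = top.
Here: A intersect B = {} and A union B = {1,...,2}.
Pairs found: ({},{1,2}), ({1},{2}), ({2},{1}), ({1,2},{})
Total ordered pairs: 4


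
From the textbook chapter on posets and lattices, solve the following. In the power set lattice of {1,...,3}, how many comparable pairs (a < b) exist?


A comparable pair {a,b} has a < b or b < a in the order.
Count unordered pairs where one element is strictly below the other.
Examples: {{},{1}}, {{},{2}}, {{},{3}}, {{},{1,2}}, ...
Total comparable pairs: 19


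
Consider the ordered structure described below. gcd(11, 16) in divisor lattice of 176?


Meet=gcd.
gcd(11,16)=1


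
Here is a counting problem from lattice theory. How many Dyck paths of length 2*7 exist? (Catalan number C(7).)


C(n) = C(2n, n) / (n+1).
C(14, 7) = 3432
C(7) = 3432 / 8 = 429


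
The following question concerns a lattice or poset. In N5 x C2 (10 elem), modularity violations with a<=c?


Modular law: if a <= c then a v (b ^ c) = (a v b) ^ c.
Check all triples (a,b,c) with a <= c among 10 elements.
  e.g. a=(a,0), b=(c,0), c=(b,0): lhs=(a,0) != rhs=(b,0)
  e.g. a=(a,0), b=(c,1), c=(b,0): lhs=(a,0) != rhs=(b,0)
Total violating triples: 6


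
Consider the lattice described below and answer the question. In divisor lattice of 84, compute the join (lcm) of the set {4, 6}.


In a divisor lattice, join = lcm (least common multiple).
Compute lcm iteratively: start with first element, then lcm(current, next).
Elements: [4, 6]
lcm(4,6) = 12
Final lcm = 12


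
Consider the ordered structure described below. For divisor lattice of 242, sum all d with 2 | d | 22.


Interval [2,22] in divisors of 242: [2, 22]
Sum = 24


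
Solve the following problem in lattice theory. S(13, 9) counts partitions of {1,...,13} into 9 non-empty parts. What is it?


S(n,k) = k*S(n-1,k) + S(n-1,k-1).
S(12,9) = 22275, S(12,8) = 159027
S(13,9) = 9*22275 + 159027 = 200475 + 159027
S(13,9) = 359502


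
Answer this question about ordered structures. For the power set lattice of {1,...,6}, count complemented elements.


An element a is complemented if some b has a meet b = bottom, a join b = top.
every subset A has complement S\A, so all elements are complemented.
Complemented elements: {}, {1}, {2}, {3}, {4}, {5}, ... (58 more)
Count: 64


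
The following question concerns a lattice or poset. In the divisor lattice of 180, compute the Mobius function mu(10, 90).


In a divisor lattice, mu(a,b) = mu(b/a) where mu is the classical Mobius function.
b/a = 90/10 = 9
Prime factorization of 9: primes [3]
9 is not squarefree, so mu(9) = 0


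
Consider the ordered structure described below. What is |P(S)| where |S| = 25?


Power set = 2^n.
2^25 = 33554432


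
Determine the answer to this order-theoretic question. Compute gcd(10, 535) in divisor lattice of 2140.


In a divisor lattice, meet = gcd (greatest common divisor).
By Euclidean algorithm or factoring: gcd(10,535) = 5


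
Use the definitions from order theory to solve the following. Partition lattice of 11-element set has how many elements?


B(n) = number of set partitions of an n-element set.
B(n) satisfies the recurrence: B(n+1) = sum_k C(n,k)*B(k).
B(11) = 678570


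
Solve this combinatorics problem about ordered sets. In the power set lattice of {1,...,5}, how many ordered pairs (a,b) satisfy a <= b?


The order relation is {(a,b) : a <= b}, reflexive so it includes (a,a).
Examples: ({},{}), ({},{1,2}), ({},{1,2,3}), ({},{1,2,3,4}), ({},{1,2,3,4,5}), ...
Total ordered pairs: 243


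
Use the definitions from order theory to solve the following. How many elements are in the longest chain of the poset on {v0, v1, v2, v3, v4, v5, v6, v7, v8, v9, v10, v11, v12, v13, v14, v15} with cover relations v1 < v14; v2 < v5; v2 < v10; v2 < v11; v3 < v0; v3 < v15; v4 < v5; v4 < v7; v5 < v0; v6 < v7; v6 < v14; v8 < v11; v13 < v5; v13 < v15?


A chain is a totally ordered subset; we count the number of elements in a maximum chain.
Compute, for each element x, the size of the longest chain ending at x:
  v1: 1
  v2: 1
  v3: 1
  v4: 1
  v6: 1
  v8: 1
  ...
A maximum chain: v2 < v5 < v0
Number of elements in the longest chain: 3


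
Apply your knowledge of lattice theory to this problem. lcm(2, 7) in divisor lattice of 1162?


Join=lcm.
gcd(2,7)=1
lcm=14


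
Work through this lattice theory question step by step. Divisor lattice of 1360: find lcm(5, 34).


In a divisor lattice, join = lcm (least common multiple).
gcd(5,34) = 1
lcm(5,34) = 5*34/gcd = 170/1 = 170


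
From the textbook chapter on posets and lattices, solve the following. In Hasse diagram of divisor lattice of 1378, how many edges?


A cover relation a -< b holds when a < b with no c strictly between.
Cover relations:
  1 -< 2
  1 -< 13
  1 -< 53
  2 -< 26
  2 -< 106
  13 -< 26
  13 -< 689
  26 -< 1378
  ...4 more
Total: 12


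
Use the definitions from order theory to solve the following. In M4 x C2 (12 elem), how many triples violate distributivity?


Distributive law: a ^ (b v c) = (a ^ b) v (a ^ c).
Check all 12^3 = 1728 ordered triples (a,b,c).
  e.g. a=(a1,0), b=(a2,0), c=(a3,0): lhs=(a1,0) != rhs=(0,0)
  e.g. a=(a1,0), b=(a2,0), c=(a3,1): lhs=(a1,0) != rhs=(0,0)
Total violating triples: 192


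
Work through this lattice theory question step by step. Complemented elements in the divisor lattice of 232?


An element a is complemented if some b has a meet b = bottom, a join b = top.
a is complemented iff gcd(a, n/a)=1, i.e. a is a unitary divisor of 232.
Complemented elements: 1, 8, 29, 232
Count: 4


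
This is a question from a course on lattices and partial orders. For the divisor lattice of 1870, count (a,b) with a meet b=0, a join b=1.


Complement pair (a,b): a meet b = bottom, a join b = top.
Here: gcd(a,b)=1 and lcm(a,b)=1870, i.e. a*b=1870 with a,b coprime.
Pairs found: (1,1870), (2,935), (5,374), (10,187), ... (12 more)
Total ordered pairs: 16


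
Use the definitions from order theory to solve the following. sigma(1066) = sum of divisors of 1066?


sigma(n) = sum of divisors.
Divisors of 1066: [1, 2, 13, 26, 41, 82, 533, 1066]
Sum = 1764


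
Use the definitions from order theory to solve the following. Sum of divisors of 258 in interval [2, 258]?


Interval [2,258] in divisors of 258: [2, 6, 86, 258]
Sum = 352


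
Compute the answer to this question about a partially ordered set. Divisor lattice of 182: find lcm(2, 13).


In a divisor lattice, join = lcm (least common multiple).
gcd(2,13) = 1
lcm(2,13) = 2*13/gcd = 26/1 = 26


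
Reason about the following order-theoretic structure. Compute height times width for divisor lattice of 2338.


Height = length of longest chain minus 1; width = size of largest antichain.
A maximum chain: 1 | 167 | 1169 | 2338  (height 3).
A maximum antichain: {2, 7, 167}  (width 3).
Product = 3 * 3 = 9


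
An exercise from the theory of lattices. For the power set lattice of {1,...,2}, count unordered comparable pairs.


A comparable pair {a,b} has a < b or b < a in the order.
Count unordered pairs where one element is strictly below the other.
Examples: {{},{1}}, {{},{2}}, {{},{1,2}}, {{1},{1,2}}, ...
Total comparable pairs: 5


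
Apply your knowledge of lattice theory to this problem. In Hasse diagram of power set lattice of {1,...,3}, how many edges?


A cover relation a -< b holds when a < b with no c strictly between.
Cover relations:
  {} -< {1}
  {} -< {2}
  {} -< {3}
  {1} -< {1,2}
  {1} -< {1,3}
  {2} -< {1,2}
  {2} -< {2,3}
  {3} -< {1,3}
  ...4 more
Total: 12


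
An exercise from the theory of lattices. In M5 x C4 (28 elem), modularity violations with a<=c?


Modular law: if a <= c then a v (b ^ c) = (a v b) ^ c.
Check all triples (a,b,c) with a <= c among 28 elements.
This lattice is modular (diamonds M_m and their chain-products are modular).
Total violating triples: 0


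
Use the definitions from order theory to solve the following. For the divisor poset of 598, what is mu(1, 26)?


In a divisor lattice, mu(a,b) = mu(b/a) where mu is the classical Mobius function.
b/a = 26/1 = 26
Prime factorization of 26: primes [2, 13]
26 is squarefree with 2 prime factor(s), so mu(26) = (-1)^2 = 1


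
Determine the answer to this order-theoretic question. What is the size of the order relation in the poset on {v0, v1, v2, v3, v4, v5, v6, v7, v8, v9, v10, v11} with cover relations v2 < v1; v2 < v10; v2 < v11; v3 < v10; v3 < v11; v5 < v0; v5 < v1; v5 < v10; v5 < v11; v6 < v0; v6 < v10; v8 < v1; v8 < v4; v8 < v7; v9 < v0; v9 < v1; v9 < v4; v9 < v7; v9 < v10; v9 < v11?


The order relation is {(a,b) : a <= b}, reflexive so it includes (a,a).
Examples: (v0,v0), (v1,v1), (v10,v10), (v11,v11), (v2,v1), ...
Total ordered pairs: 32


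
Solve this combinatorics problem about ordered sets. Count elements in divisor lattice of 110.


Divisors of 110: [1, 2, 5, 10, 11, 22, 55, 110]
Count: 8


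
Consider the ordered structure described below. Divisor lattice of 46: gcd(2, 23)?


Meet=gcd.
gcd(2,23)=1


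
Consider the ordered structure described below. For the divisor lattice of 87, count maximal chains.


A maximal chain goes from the minimum element to a maximal element via cover relations.
Counting all min-to-max paths in the cover graph.
Total maximal chains: 2


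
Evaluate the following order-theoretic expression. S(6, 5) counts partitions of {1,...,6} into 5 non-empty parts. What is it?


S(n,k) = k*S(n-1,k) + S(n-1,k-1).
S(5,5) = 1, S(5,4) = 10
S(6,5) = 5*1 + 10 = 5 + 10
S(6,5) = 15


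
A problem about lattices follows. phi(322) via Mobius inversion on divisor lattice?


phi(n) = n * prod_{p|n} (1 - 1/p).
Prime divisors of 322: [2, 7, 23]
phi(322) = 322 * (1 - 1/2) * (1 - 1/7) * (1 - 1/23)
phi(322) = 132


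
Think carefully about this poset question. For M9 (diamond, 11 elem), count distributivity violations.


Distributive law: a ^ (b v c) = (a ^ b) v (a ^ c).
Check all 11^3 = 1331 ordered triples (a,b,c).
  e.g. a=a1, b=a2, c=a3: lhs=a1 != rhs=0
  e.g. a=a1, b=a2, c=a4: lhs=a1 != rhs=0
Total violating triples: 504


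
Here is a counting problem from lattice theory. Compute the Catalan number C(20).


C(n) = C(2n, n) / (n+1).
C(40, 20) = 137846528820
C(20) = 137846528820 / 21 = 6564120420


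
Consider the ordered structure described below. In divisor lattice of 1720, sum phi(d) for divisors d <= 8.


Divisors of 1720 up to 8: [1, 2, 4, 5, 8]
phi values: [1, 1, 2, 4, 4]
Sum = 12


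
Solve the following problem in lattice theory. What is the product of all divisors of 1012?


Divisors of 1012: [1, 2, 4, 11, 22, 23, 44, 46, 92, 253, 506, 1012]
Product = n^(d(n)/2) = 1012^(12/2)
Product = 1074194872535977984


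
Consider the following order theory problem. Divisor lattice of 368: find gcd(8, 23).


In a divisor lattice, meet = gcd (greatest common divisor).
By Euclidean algorithm or factoring: gcd(8,23) = 1


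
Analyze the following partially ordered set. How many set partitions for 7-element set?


B(n) = number of set partitions of an n-element set.
B(n) satisfies the recurrence: B(n+1) = sum_k C(n,k)*B(k).
B(7) = 877


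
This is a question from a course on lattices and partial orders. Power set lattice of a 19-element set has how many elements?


Power set = 2^n.
2^19 = 524288


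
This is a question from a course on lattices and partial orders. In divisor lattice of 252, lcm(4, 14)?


Join=lcm.
gcd(4,14)=2
lcm=28


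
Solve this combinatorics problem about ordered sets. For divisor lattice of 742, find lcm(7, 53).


In a divisor lattice, join = lcm (least common multiple).
Compute lcm iteratively: start with first element, then lcm(current, next).
Elements: [7, 53]
lcm(7,53) = 371
Final lcm = 371


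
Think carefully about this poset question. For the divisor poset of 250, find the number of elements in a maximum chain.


A chain is a totally ordered subset; we count the number of elements in a maximum chain.
Compute, for each element x, the size of the longest chain ending at x:
  1: 1
  2: 2
  5: 2
  25: 3
  10: 3
  125: 4
  ...
A maximum chain: 1 < 2 < 10 < 50 < 250
Number of elements in the longest chain: 5


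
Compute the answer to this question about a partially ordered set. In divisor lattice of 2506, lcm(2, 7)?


Join=lcm.
gcd(2,7)=1
lcm=14


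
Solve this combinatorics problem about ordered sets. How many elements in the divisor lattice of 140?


Divisors of 140: [1, 2, 4, 5, 7, 10, 14, 20, 28, 35, 70, 140]
Count: 12


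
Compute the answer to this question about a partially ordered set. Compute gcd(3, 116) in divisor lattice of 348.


In a divisor lattice, meet = gcd (greatest common divisor).
By Euclidean algorithm or factoring: gcd(3,116) = 1


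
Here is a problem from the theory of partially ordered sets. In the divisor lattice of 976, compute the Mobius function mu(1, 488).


In a divisor lattice, mu(a,b) = mu(b/a) where mu is the classical Mobius function.
b/a = 488/1 = 488
Prime factorization of 488: primes [2, 61]
488 is not squarefree, so mu(488) = 0


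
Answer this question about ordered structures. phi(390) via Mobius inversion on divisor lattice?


phi(n) = n * prod_{p|n} (1 - 1/p).
Prime divisors of 390: [2, 3, 5, 13]
phi(390) = 390 * (1 - 1/2) * (1 - 1/3) * (1 - 1/5) * (1 - 1/13)
phi(390) = 96


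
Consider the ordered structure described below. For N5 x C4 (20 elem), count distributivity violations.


Distributive law: a ^ (b v c) = (a ^ b) v (a ^ c).
Check all 20^3 = 8000 ordered triples (a,b,c).
  e.g. a=(b,0), b=(a,0), c=(c,0): lhs=(b,0) != rhs=(a,0)
  e.g. a=(b,0), b=(a,0), c=(c,1): lhs=(b,0) != rhs=(a,0)
Total violating triples: 128


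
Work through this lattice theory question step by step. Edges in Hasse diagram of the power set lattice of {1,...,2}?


A cover relation a -< b holds when a < b with no c strictly between.
Cover relations:
  {} -< {1}
  {} -< {2}
  {1} -< {1,2}
  {2} -< {1,2}
Total: 4


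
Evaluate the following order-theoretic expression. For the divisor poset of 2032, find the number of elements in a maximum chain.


A chain is a totally ordered subset; we count the number of elements in a maximum chain.
Compute, for each element x, the size of the longest chain ending at x:
  1: 1
  2: 2
  127: 2
  4: 3
  8: 4
  254: 3
  ...
A maximum chain: 1 < 2 < 4 < 8 < 16 < 2032
Number of elements in the longest chain: 6


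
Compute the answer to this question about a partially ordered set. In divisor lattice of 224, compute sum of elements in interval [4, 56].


Interval [4,56] in divisors of 224: [4, 8, 28, 56]
Sum = 96


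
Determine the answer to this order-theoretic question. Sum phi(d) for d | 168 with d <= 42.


Divisors of 168 up to 42: [1, 2, 3, 4, 6, 7, 8, 12, 14, 21, 24, 28, 42]
phi values: [1, 1, 2, 2, 2, 6, 4, 4, 6, 12, 8, 12, 12]
Sum = 72


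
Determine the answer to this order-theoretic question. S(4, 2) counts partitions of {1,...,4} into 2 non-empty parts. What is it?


S(n,k) = k*S(n-1,k) + S(n-1,k-1).
S(3,2) = 3, S(3,1) = 1
S(4,2) = 2*3 + 1 = 6 + 1
S(4,2) = 7


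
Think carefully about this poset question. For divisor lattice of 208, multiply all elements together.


Divisors of 208: [1, 2, 4, 8, 13, 16, 26, 52, 104, 208]
Product = n^(d(n)/2) = 208^(10/2)
Product = 389328928768


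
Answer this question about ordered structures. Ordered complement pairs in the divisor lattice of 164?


Complement pair (a,b): a meet b = bottom, a join b = top.
Here: gcd(a,b)=1 and lcm(a,b)=164, i.e. a*b=164 with a,b coprime.
Pairs found: (1,164), (4,41), (41,4), (164,1)
Total ordered pairs: 4


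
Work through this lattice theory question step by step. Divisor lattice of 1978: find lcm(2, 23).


In a divisor lattice, join = lcm (least common multiple).
gcd(2,23) = 1
lcm(2,23) = 2*23/gcd = 46/1 = 46


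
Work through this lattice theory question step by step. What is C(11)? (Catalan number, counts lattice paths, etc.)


C(n) = C(2n, n) / (n+1).
C(22, 11) = 705432
C(11) = 705432 / 12 = 58786


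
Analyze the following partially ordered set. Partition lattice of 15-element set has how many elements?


B(n) = number of set partitions of an n-element set.
B(n) satisfies the recurrence: B(n+1) = sum_k C(n,k)*B(k).
B(15) = 1382958545


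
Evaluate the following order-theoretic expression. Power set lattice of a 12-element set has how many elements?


Power set = 2^n.
2^12 = 4096


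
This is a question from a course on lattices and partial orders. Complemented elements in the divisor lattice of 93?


An element a is complemented if some b has a meet b = bottom, a join b = top.
a is complemented iff gcd(a, n/a)=1, i.e. a is a unitary divisor of 93.
Complemented elements: 1, 3, 31, 93
Count: 4


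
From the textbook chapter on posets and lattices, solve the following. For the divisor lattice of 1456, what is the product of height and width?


Height = length of longest chain minus 1; width = size of largest antichain.
A maximum chain: 1 | 13 | 91 | 182 | 364 | 728 | 1456  (height 6).
A maximum antichain: {4, 14, 26, 91}  (width 4).
Product = 6 * 4 = 24


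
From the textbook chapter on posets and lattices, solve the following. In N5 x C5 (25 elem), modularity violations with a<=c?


Modular law: if a <= c then a v (b ^ c) = (a v b) ^ c.
Check all triples (a,b,c) with a <= c among 25 elements.
  e.g. a=(a,0), b=(c,0), c=(b,0): lhs=(a,0) != rhs=(b,0)
  e.g. a=(a,0), b=(c,1), c=(b,0): lhs=(a,0) != rhs=(b,0)
Total violating triples: 75


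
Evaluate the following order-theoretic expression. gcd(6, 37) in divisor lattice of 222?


Meet=gcd.
gcd(6,37)=1


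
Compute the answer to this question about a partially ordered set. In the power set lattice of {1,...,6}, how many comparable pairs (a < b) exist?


A comparable pair {a,b} has a < b or b < a in the order.
Count unordered pairs where one element is strictly below the other.
Examples: {{},{1}}, {{},{2}}, {{},{3}}, {{},{4}}, ...
Total comparable pairs: 665


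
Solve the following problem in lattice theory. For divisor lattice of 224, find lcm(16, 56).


In a divisor lattice, join = lcm (least common multiple).
Compute lcm iteratively: start with first element, then lcm(current, next).
Elements: [16, 56]
lcm(16,56) = 112
Final lcm = 112


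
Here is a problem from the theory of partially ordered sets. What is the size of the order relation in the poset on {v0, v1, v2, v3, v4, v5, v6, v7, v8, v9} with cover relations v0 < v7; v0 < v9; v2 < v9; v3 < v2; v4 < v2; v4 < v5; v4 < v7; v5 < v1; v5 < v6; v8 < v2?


The order relation is {(a,b) : a <= b}, reflexive so it includes (a,a).
Examples: (v0,v0), (v0,v7), (v0,v9), (v1,v1), (v2,v2), ...
Total ordered pairs: 25


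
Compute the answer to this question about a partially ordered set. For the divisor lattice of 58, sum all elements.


sigma(n) = sum of divisors.
Divisors of 58: [1, 2, 29, 58]
Sum = 90


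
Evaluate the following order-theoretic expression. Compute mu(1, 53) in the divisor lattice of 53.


In a divisor lattice, mu(a,b) = mu(b/a) where mu is the classical Mobius function.
b/a = 53/1 = 53
Prime factorization of 53: primes [53]
53 is squarefree with 1 prime factor(s), so mu(53) = (-1)^1 = -1


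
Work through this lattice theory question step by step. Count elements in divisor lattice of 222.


Divisors of 222: [1, 2, 3, 6, 37, 74, 111, 222]
Count: 8


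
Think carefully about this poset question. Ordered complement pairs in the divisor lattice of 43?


Complement pair (a,b): a meet b = bottom, a join b = top.
Here: gcd(a,b)=1 and lcm(a,b)=43, i.e. a*b=43 with a,b coprime.
Pairs found: (1,43), (43,1)
Total ordered pairs: 2


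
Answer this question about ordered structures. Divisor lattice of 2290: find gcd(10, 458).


In a divisor lattice, meet = gcd (greatest common divisor).
By Euclidean algorithm or factoring: gcd(10,458) = 2


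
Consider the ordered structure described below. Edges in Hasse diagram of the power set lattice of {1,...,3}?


A cover relation a -< b holds when a < b with no c strictly between.
Cover relations:
  {} -< {1}
  {} -< {2}
  {} -< {3}
  {1} -< {1,2}
  {1} -< {1,3}
  {2} -< {1,2}
  {2} -< {2,3}
  {3} -< {1,3}
  ...4 more
Total: 12


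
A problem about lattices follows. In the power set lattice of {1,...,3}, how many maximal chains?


A maximal chain goes from the minimum element to a maximal element via cover relations.
Counting all min-to-max paths in the cover graph.
Total maximal chains: 6


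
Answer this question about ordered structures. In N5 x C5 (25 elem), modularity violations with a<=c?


Modular law: if a <= c then a v (b ^ c) = (a v b) ^ c.
Check all triples (a,b,c) with a <= c among 25 elements.
  e.g. a=(a,0), b=(c,0), c=(b,0): lhs=(a,0) != rhs=(b,0)
  e.g. a=(a,0), b=(c,1), c=(b,0): lhs=(a,0) != rhs=(b,0)
Total violating triples: 75


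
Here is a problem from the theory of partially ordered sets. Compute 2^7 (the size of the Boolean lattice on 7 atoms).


Power set = 2^n.
2^7 = 128


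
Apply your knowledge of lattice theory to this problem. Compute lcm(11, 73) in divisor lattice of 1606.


In a divisor lattice, join = lcm (least common multiple).
gcd(11,73) = 1
lcm(11,73) = 11*73/gcd = 803/1 = 803


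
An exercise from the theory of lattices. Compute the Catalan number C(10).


C(n) = C(2n, n) / (n+1).
C(20, 10) = 184756
C(10) = 184756 / 11 = 16796


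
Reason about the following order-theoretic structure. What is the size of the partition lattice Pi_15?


B(n) = number of set partitions of an n-element set.
B(n) satisfies the recurrence: B(n+1) = sum_k C(n,k)*B(k).
B(15) = 1382958545


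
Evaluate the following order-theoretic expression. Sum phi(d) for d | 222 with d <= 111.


Divisors of 222 up to 111: [1, 2, 3, 6, 37, 74, 111]
phi values: [1, 1, 2, 2, 36, 36, 72]
Sum = 150


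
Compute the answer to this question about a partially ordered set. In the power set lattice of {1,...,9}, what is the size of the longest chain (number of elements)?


A chain is a totally ordered subset; we count the number of elements in a maximum chain.
Compute, for each element x, the size of the longest chain ending at x:
  {}: 1
  {1}: 2
  {2}: 2
  {3}: 2
  {4}: 2
  {5}: 2
  ...
A maximum chain: {} < {1} < {1,2} < {1,2,3} < {1,2,3,4} < {1,2,3,4,5} < {1,2,3,4,5,6} < {1,2,3,4,5,6,7} < {1,2,3,4,5,6,7,8} < {1,2,3,4,5,6,7,8,9}
Number of elements in the longest chain: 10


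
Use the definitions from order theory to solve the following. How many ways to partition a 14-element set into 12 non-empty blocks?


S(n,k) = k*S(n-1,k) + S(n-1,k-1).
S(13,12) = 78, S(13,11) = 2431
S(14,12) = 12*78 + 2431 = 936 + 2431
S(14,12) = 3367


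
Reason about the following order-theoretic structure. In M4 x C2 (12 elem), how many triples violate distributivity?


Distributive law: a ^ (b v c) = (a ^ b) v (a ^ c).
Check all 12^3 = 1728 ordered triples (a,b,c).
  e.g. a=(a1,0), b=(a2,0), c=(a3,0): lhs=(a1,0) != rhs=(0,0)
  e.g. a=(a1,0), b=(a2,0), c=(a3,1): lhs=(a1,0) != rhs=(0,0)
Total violating triples: 192


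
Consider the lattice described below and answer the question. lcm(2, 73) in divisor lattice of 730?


Join=lcm.
gcd(2,73)=1
lcm=146


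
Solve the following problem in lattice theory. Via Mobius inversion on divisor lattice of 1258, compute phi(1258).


phi(n) = n * prod_{p|n} (1 - 1/p).
Prime divisors of 1258: [2, 17, 37]
phi(1258) = 1258 * (1 - 1/2) * (1 - 1/17) * (1 - 1/37)
phi(1258) = 576


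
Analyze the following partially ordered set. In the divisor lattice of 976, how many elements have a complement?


An element a is complemented if some b has a meet b = bottom, a join b = top.
a is complemented iff gcd(a, n/a)=1, i.e. a is a unitary divisor of 976.
Complemented elements: 1, 16, 61, 976
Count: 4


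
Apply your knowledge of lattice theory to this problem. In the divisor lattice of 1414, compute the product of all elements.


Divisors of 1414: [1, 2, 7, 14, 101, 202, 707, 1414]
Product = n^(d(n)/2) = 1414^(8/2)
Product = 3997584364816


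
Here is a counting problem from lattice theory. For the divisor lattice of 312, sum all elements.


sigma(n) = sum of divisors.
Divisors of 312: [1, 2, 3, 4, 6, 8, 12, 13, 24, 26, 39, 52, 78, 104, 156, 312]
Sum = 840


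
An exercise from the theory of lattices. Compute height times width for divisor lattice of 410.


Height = length of longest chain minus 1; width = size of largest antichain.
A maximum chain: 1 | 41 | 205 | 410  (height 3).
A maximum antichain: {2, 5, 41}  (width 3).
Product = 3 * 3 = 9


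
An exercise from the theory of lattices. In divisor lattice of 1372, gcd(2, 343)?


Meet=gcd.
gcd(2,343)=1


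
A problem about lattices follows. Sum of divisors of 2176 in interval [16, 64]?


Interval [16,64] in divisors of 2176: [16, 32, 64]
Sum = 112


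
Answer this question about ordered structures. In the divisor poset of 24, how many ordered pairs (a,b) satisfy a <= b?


The order relation is {(a,b) : a <= b}, reflexive so it includes (a,a).
Examples: (1,1), (1,12), (1,2), (1,24), (1,3), ...
Total ordered pairs: 30
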